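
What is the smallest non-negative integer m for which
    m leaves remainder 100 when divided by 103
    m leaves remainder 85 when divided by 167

Combine the congruences pairwise.
From m ≡ 100 (mod 103) write m = 100 + 103t. Substituting into m ≡ 85 (mod 167) gives 103t ≡ 152 (mod 167), and since 103⁻¹ ≡ 60 (mod 167), t ≡ 102. Hence m ≡ 100 + 103·102 = 10606 (mod 17201).

10606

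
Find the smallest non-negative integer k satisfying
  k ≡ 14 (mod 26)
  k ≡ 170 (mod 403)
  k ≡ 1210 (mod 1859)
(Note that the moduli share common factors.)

Combine the congruences pairwise.
gcd(26, 403) = 13 and 13 | (170 − 14), so the pair is consistent; merging gives k ≡ 170 (mod 806), where 806 = lcm(26, 403).
gcd(806, 1859) = 13 and 13 | (1210 − 170), so the pair is consistent; merging gives k ≡ 90442 (mod 115258), where 115258 = lcm(806, 1859).
The solution is unique modulo lcm(26, 403, 1859) = 115258.

90442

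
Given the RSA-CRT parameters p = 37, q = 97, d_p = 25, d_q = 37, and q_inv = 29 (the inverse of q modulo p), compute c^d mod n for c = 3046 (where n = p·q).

m₁ = c^(d_p) mod p: c ≡ 12 (mod 37), and 12^25 mod 37 = 9.
m₂ = c^(d_q) mod q: c ≡ 39 (mod 97), and 39^37 mod 97 = 26.
h = q_inv·(m₁ − m₂) mod p = 29·(9 − 26) mod 37 = 25.
m = m₂ + h·q = 26 + 25·97 = 2451.

2451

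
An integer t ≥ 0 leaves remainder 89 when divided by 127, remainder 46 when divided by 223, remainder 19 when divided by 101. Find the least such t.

1022947

The moduli are pairwise coprime; N = 127·223·101 = 2860421.
N/127 = 22523; 22523 ≡ 44 (mod 127); 44·26 ≡ 1, so inverse 26.
N/223 = 12827; 12827 ≡ 116 (mod 223); 116·25 ≡ 1, so inverse 25.
N/101 = 28321; 28321 ≡ 41 (mod 101); 41·69 ≡ 1, so inverse 69.
t ≡ 89·22523·26 + 46·12827·25 + 19·28321·69 = 103998103.
103998103 mod 2860421 = 1022947.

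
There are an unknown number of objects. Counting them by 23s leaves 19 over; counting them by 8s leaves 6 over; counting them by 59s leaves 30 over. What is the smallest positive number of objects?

502

The moduli are pairwise coprime; M = 23·8·59 = 10856.
M/23 = 472; 472 ≡ 12 (mod 23); 12·2 ≡ 1, so inverse 2.
M/8 = 1357; 1357 ≡ 5 (mod 8); 5·5 ≡ 1, so inverse 5.
M/59 = 184; 184 ≡ 7 (mod 59); 7·17 ≡ 1, so inverse 17.
N ≡ 19·472·2 + 6·1357·5 + 30·184·17 = 152486.
152486 mod 10856 = 502.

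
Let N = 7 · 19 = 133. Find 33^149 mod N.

10

Mod 7: 33 ≡ 5; by Fermat, exponent reduces to 149 mod 6 = 5; 5^5 ≡ 3 (mod 7).
Mod 19: 33 ≡ 14; by Fermat, exponent reduces to 149 mod 18 = 5; 14^5 ≡ 10 (mod 19).
Combine by CRT: x ≡ 3 (mod 7), x ≡ 10 (mod 19) ⇒ x ≡ 10 (mod 133).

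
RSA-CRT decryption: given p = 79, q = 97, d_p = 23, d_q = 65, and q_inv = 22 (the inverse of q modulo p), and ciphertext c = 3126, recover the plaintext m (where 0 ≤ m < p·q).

m₁ = c^(d_p) mod p: c ≡ 45 (mod 79), and 45^23 mod 79 = 11.
m₂ = c^(d_q) mod q: c ≡ 22 (mod 97), and 22^65 mod 97 = 22.
h = q_inv·(m₁ − m₂) mod p = 22·(11 − 22) mod 79 = 74.
m = m₂ + h·q = 22 + 74·97 = 7200.

7200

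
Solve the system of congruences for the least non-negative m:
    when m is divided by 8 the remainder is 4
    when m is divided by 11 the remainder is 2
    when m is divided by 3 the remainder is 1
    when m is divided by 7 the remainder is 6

From m ≡ 4 (mod 8) write m = 4 + 8t. Substituting into m ≡ 2 (mod 11) gives 8t ≡ 9 (mod 11), and since 8⁻¹ ≡ 7 (mod 11), t ≡ 8. Hence m ≡ 4 + 8·8 = 68 (mod 88).
From m ≡ 68 (mod 88) write m = 68 + 88t. Substituting into m ≡ 1 (mod 3) gives 88t ≡ 2 (mod 3), and since 1⁻¹ ≡ 1 (mod 3), t ≡ 2. Hence m ≡ 68 + 88·2 = 244 (mod 264).
From m ≡ 244 (mod 264) write m = 244 + 264t. Substituting into m ≡ 6 (mod 7) gives 264t ≡ 0 (mod 7), and since 5⁻¹ ≡ 3 (mod 7), t ≡ 0. Hence m ≡ 244 + 264·0 = 244 (mod 1848).

244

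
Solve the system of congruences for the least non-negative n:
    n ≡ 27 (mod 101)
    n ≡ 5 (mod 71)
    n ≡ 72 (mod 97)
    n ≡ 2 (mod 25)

1262527

Combine the congruences pairwise.
From n ≡ 27 (mod 101) write n = 27 + 101t. Substituting into n ≡ 5 (mod 71) gives 101t ≡ 49 (mod 71), and since 30⁻¹ ≡ 45 (mod 71), t ≡ 4. Hence n ≡ 27 + 101·4 = 431 (mod 7171).
From n ≡ 431 (mod 7171) write n = 431 + 7171t. Substituting into n ≡ 72 (mod 97) gives 7171t ≡ 29 (mod 97), and since 90⁻¹ ≡ 83 (mod 97), t ≡ 79. Hence n ≡ 431 + 7171·79 = 566940 (mod 695587).
From n ≡ 566940 (mod 695587) write n = 566940 + 695587t. Substituting into n ≡ 2 (mod 25) gives 695587t ≡ 12 (mod 25), and since 12⁻¹ ≡ 23 (mod 25), t ≡ 1. Hence n ≡ 566940 + 695587·1 = 1262527 (mod 17389675).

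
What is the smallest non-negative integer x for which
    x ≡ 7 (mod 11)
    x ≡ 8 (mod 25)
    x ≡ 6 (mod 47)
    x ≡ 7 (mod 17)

The moduli are pairwise coprime; N = 11·25·47·17 = 219725.
N/11 = 19975; 19975 ≡ 10 (mod 11); 10·10 ≡ 1, so inverse 10.
N/25 = 8789; 8789 ≡ 14 (mod 25); 14·9 ≡ 1, so inverse 9.
N/47 = 4675; 4675 ≡ 22 (mod 47); 22·15 ≡ 1, so inverse 15.
N/17 = 12925; 12925 ≡ 5 (mod 17); 5·7 ≡ 1, so inverse 7.
x ≡ 7·19975·10 + 8·8789·9 + 6·4675·15 + 7·12925·7 = 3085133.
3085133 mod 219725 = 8983.

8983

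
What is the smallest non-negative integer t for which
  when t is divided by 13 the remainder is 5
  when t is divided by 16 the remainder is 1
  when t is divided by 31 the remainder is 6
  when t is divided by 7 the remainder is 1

From t ≡ 5 (mod 13) write t = 5 + 13s. Substituting into t ≡ 1 (mod 16) gives 13s ≡ 12 (mod 16), and since 13⁻¹ ≡ 5 (mod 16), s ≡ 12. Hence t ≡ 5 + 13·12 = 161 (mod 208).
From t ≡ 161 (mod 208) write t = 161 + 208s. Substituting into t ≡ 6 (mod 31) gives 208s ≡ 0 (mod 31), and since 22⁻¹ ≡ 24 (mod 31), s ≡ 0. Hence t ≡ 161 + 208·0 = 161 (mod 6448).
From t ≡ 161 (mod 6448) write t = 161 + 6448s. Substituting into t ≡ 1 (mod 7) gives 6448s ≡ 1 (mod 7), and since 1⁻¹ ≡ 1 (mod 7), s ≡ 1. Hence t ≡ 161 + 6448·1 = 6609 (mod 45136).

6609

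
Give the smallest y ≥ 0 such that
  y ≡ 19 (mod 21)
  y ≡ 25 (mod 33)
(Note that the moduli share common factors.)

gcd(21, 33) = 3 and 3 | (25 − 19), so the pair is consistent; merging gives y ≡ 124 (mod 231), where 231 = lcm(21, 33).
The solution is unique modulo lcm(21, 33) = 231.

124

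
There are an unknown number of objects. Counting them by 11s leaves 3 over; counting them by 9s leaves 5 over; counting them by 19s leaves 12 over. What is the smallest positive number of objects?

905

Combine the congruences pairwise.
From N ≡ 3 (mod 11) write N = 3 + 11t. Substituting into N ≡ 5 (mod 9) gives 11t ≡ 2 (mod 9), and since 2⁻¹ ≡ 5 (mod 9), t ≡ 1. Hence N ≡ 3 + 11·1 = 14 (mod 99).
From N ≡ 14 (mod 99) write N = 14 + 99t. Substituting into N ≡ 12 (mod 19) gives 99t ≡ 17 (mod 19), and since 4⁻¹ ≡ 5 (mod 19), t ≡ 9. Hence N ≡ 14 + 99·9 = 905 (mod 1881).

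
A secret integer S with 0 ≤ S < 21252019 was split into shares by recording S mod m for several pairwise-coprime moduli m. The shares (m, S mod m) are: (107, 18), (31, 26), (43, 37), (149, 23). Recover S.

12552081

Combine the congruences pairwise.
From S ≡ 18 (mod 107) write S = 18 + 107t. Substituting into S ≡ 26 (mod 31) gives 107t ≡ 8 (mod 31), and since 14⁻¹ ≡ 20 (mod 31), t ≡ 5. Hence S ≡ 18 + 107·5 = 553 (mod 3317).
From S ≡ 553 (mod 3317) write S = 553 + 3317t. Substituting into S ≡ 37 (mod 43) gives 3317t ≡ 0 (mod 43), and since 6⁻¹ ≡ 36 (mod 43), t ≡ 0. Hence S ≡ 553 + 3317·0 = 553 (mod 142631).
From S ≡ 553 (mod 142631) write S = 553 + 142631t. Substituting into S ≡ 23 (mod 149) gives 142631t ≡ 66 (mod 149), and since 38⁻¹ ≡ 51 (mod 149), t ≡ 88. Hence S ≡ 553 + 142631·88 = 12552081 (mod 21252019).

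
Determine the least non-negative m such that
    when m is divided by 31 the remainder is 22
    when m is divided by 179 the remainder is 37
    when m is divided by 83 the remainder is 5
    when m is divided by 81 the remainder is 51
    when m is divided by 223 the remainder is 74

5707237290

The moduli are pairwise coprime; N = 31·179·83·81·223 = 8319221721.
N/31 = 268361991; 268361991 ≡ 13 (mod 31); 13·12 ≡ 1, so inverse 12.
N/179 = 46476099; 46476099 ≡ 2 (mod 179); 2·90 ≡ 1, so inverse 90.
N/83 = 100231587; 100231587 ≡ 40 (mod 83); 40·27 ≡ 1, so inverse 27.
N/81 = 102706441; 102706441 ≡ 61 (mod 81); 61·4 ≡ 1, so inverse 4.
N/223 = 37305927; 37305927 ≡ 34 (mod 223); 34·164 ≡ 1, so inverse 164.
m ≡ 22·268361991·12 + 37·46476099·90 + 5·100231587·27 + 51·102706441·4 + 74·37305927·164 = 712841083575.
712841083575 mod 8319221721 = 5707237290.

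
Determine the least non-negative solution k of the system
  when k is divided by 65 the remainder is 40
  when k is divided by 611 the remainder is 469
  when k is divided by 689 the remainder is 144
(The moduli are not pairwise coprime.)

40795

Combine the congruences pairwise.
gcd(65, 611) = 13 and 13 | (469 − 40), so the pair is consistent; merging gives k ≡ 1080 (mod 3055), where 3055 = lcm(65, 611).
gcd(3055, 689) = 13 and 13 | (144 − 1080), so the pair is consistent; merging gives k ≡ 40795 (mod 161915), where 161915 = lcm(3055, 689).
The solution is unique modulo lcm(65, 611, 689) = 161915.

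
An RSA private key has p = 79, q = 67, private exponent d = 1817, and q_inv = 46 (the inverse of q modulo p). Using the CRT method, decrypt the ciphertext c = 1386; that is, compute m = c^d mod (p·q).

2172

d_p = d mod (p−1) = 1817 mod 78 = 23; d_q = d mod (q−1) = 35.
m₁ = c^(d_p) mod p: c ≡ 43 (mod 79), and 43^23 mod 79 = 39.
m₂ = c^(d_q) mod q: c ≡ 46 (mod 67), and 46^35 mod 67 = 28.
h = q_inv·(m₁ − m₂) mod p = 46·(39 − 28) mod 79 = 32.
m = m₂ + h·q = 28 + 32·67 = 2172.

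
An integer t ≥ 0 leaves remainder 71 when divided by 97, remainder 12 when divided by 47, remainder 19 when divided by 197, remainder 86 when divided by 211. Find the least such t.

142855948

From t ≡ 71 (mod 97) write t = 71 + 97s. Substituting into t ≡ 12 (mod 47) gives 97s ≡ 35 (mod 47), and since 3⁻¹ ≡ 16 (mod 47), s ≡ 43. Hence t ≡ 71 + 97·43 = 4242 (mod 4559).
From t ≡ 4242 (mod 4559) write t = 4242 + 4559s. Substituting into t ≡ 19 (mod 197) gives 4559s ≡ 111 (mod 197), and since 28⁻¹ ≡ 190 (mod 197), s ≡ 11. Hence t ≡ 4242 + 4559·11 = 54391 (mod 898123).
From t ≡ 54391 (mod 898123) write t = 54391 + 898123s. Substituting into t ≡ 86 (mod 211) gives 898123s ≡ 133 (mod 211), and since 107⁻¹ ≡ 71 (mod 211), s ≡ 159. Hence t ≡ 54391 + 898123·159 = 142855948 (mod 189503953).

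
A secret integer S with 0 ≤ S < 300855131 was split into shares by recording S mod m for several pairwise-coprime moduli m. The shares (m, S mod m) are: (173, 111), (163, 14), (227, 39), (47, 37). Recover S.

286102667

The moduli are pairwise coprime; N = 173·163·227·47 = 300855131.
N/173 = 1739047; 1739047 ≡ 51 (mod 173); 51·95 ≡ 1, so inverse 95.
N/163 = 1845737; 1845737 ≡ 88 (mod 163); 88·113 ≡ 1, so inverse 113.
N/227 = 1325353; 1325353 ≡ 127 (mod 227); 127·143 ≡ 1, so inverse 143.
N/47 = 6401173; 6401173 ≡ 8 (mod 47); 8·6 ≡ 1, so inverse 6.
S ≡ 111·1739047·95 + 14·1845737·113 + 39·1325353·143 + 37·6401173·6 = 30070760636.
30070760636 mod 300855131 = 286102667.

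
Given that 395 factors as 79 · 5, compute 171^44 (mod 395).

Mod 79: 171 ≡ 13; 13^44 ≡ 72 (mod 79).
Mod 5: 171 ≡ 1; since 4 | 44, by Fermat 1^44 ≡ 1 (mod 5).
Combine by CRT: x ≡ 72 (mod 79), x ≡ 1 (mod 5) ⇒ x ≡ 151 (mod 395).

151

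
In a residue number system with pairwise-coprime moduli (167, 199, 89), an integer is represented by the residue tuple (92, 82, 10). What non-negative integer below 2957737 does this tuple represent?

From x ≡ 92 (mod 167) write x = 92 + 167t. Substituting into x ≡ 82 (mod 199) gives 167t ≡ 189 (mod 199), and since 167⁻¹ ≡ 143 (mod 199), t ≡ 162. Hence x ≡ 92 + 167·162 = 27146 (mod 33233).
From x ≡ 27146 (mod 33233) write x = 27146 + 33233t. Substituting into x ≡ 10 (mod 89) gives 33233t ≡ 9 (mod 89), and since 36⁻¹ ≡ 47 (mod 89), t ≡ 67. Hence x ≡ 27146 + 33233·67 = 2253757 (mod 2957737).

2253757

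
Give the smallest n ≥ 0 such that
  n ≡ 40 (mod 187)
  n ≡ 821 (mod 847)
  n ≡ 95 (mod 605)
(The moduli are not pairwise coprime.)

gcd(187, 847) = 11 and 11 | (821 − 40), so the pair is consistent; merging gives n ≡ 10138 (mod 14399), where 14399 = lcm(187, 847).
gcd(14399, 605) = 121 and 121 | (95 − 10138), so the pair is consistent; merging gives n ≡ 53335 (mod 71995), where 71995 = lcm(14399, 605).
The solution is unique modulo lcm(187, 847, 605) = 71995.

53335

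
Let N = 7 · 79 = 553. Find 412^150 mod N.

204

Mod 7: 412 ≡ 6; since 6 | 150, by Fermat 6^150 ≡ 1 (mod 7).
Mod 79: 412 ≡ 17; by Fermat, exponent reduces to 150 mod 78 = 72; 17^72 ≡ 46 (mod 79).
Combine by CRT: x ≡ 1 (mod 7), x ≡ 46 (mod 79) ⇒ x ≡ 204 (mod 553).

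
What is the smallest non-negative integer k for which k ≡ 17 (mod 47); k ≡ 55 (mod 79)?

Combine the congruences pairwise.
From k ≡ 17 (mod 47) write k = 17 + 47t. Substituting into k ≡ 55 (mod 79) gives 47t ≡ 38 (mod 79), and since 47⁻¹ ≡ 37 (mod 79), t ≡ 63. Hence k ≡ 17 + 47·63 = 2978 (mod 3713).

2978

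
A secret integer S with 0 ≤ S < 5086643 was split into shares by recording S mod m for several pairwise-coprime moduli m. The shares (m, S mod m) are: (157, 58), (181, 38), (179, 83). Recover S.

Combine the congruences pairwise.
From S ≡ 58 (mod 157) write S = 58 + 157t. Substituting into S ≡ 38 (mod 181) gives 157t ≡ 161 (mod 181), and since 157⁻¹ ≡ 98 (mod 181), t ≡ 31. Hence S ≡ 58 + 157·31 = 4925 (mod 28417).
From S ≡ 4925 (mod 28417) write S = 4925 + 28417t. Substituting into S ≡ 83 (mod 179) gives 28417t ≡ 170 (mod 179), and since 135⁻¹ ≡ 61 (mod 179), t ≡ 167. Hence S ≡ 4925 + 28417·167 = 4750564 (mod 5086643).

4750564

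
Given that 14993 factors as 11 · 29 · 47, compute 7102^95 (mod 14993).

6423

Mod 11: 7102 ≡ 7; by Fermat, exponent reduces to 95 mod 10 = 5; 7^5 ≡ 10 (mod 11).
Mod 29: 7102 ≡ 26; by Fermat, exponent reduces to 95 mod 28 = 11; 26^11 ≡ 14 (mod 29).
Mod 47: 7102 ≡ 5; by Fermat, exponent reduces to 95 mod 46 = 3; 5^3 ≡ 31 (mod 47).
Combine by CRT: x ≡ 10 (mod 11), x ≡ 14 (mod 29), x ≡ 31 (mod 47) ⇒ x ≡ 6423 (mod 14993).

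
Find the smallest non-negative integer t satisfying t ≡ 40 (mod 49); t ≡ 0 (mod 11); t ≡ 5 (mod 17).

From t ≡ 40 (mod 49) write t = 40 + 49s. Substituting into t ≡ 0 (mod 11) gives 49s ≡ 4 (mod 11), and since 5⁻¹ ≡ 9 (mod 11), s ≡ 3. Hence t ≡ 40 + 49·3 = 187 (mod 539).
From t ≡ 187 (mod 539) write t = 187 + 539s. Substituting into t ≡ 5 (mod 17) gives 539s ≡ 5 (mod 17), and since 12⁻¹ ≡ 10 (mod 17), s ≡ 16. Hence t ≡ 187 + 539·16 = 8811 (mod 9163).

8811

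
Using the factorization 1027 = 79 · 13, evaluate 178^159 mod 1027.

495

Mod 79: 178 ≡ 20; by Fermat, exponent reduces to 159 mod 78 = 3; 20^3 ≡ 21 (mod 79).
Mod 13: 178 ≡ 9; by Fermat, exponent reduces to 159 mod 12 = 3; 9^3 ≡ 1 (mod 13).
Combine by CRT: x ≡ 21 (mod 79), x ≡ 1 (mod 13) ⇒ x ≡ 495 (mod 1027).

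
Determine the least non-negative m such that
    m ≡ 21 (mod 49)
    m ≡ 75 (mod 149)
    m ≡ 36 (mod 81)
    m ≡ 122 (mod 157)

51402393

From m ≡ 21 (mod 49) write m = 21 + 49t. Substituting into m ≡ 75 (mod 149) gives 49t ≡ 54 (mod 149), and since 49⁻¹ ≡ 73 (mod 149), t ≡ 68. Hence m ≡ 21 + 49·68 = 3353 (mod 7301).
From m ≡ 3353 (mod 7301) write m = 3353 + 7301t. Substituting into m ≡ 36 (mod 81) gives 7301t ≡ 4 (mod 81), and since 11⁻¹ ≡ 59 (mod 81), t ≡ 74. Hence m ≡ 3353 + 7301·74 = 543627 (mod 591381).
From m ≡ 543627 (mod 591381) write m = 543627 + 591381t. Substituting into m ≡ 122 (mod 157) gives 591381t ≡ 29 (mod 157), and since 119⁻¹ ≡ 95 (mod 157), t ≡ 86. Hence m ≡ 543627 + 591381·86 = 51402393 (mod 92846817).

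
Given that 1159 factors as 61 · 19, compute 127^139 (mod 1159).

Mod 61: 127 ≡ 5; by Fermat, exponent reduces to 139 mod 60 = 19; 5^19 ≡ 46 (mod 61).
Mod 19: 127 ≡ 13; by Fermat, exponent reduces to 139 mod 18 = 13; 13^13 ≡ 15 (mod 19).
Combine by CRT: x ≡ 46 (mod 61), x ≡ 15 (mod 19) ⇒ x ≡ 1022 (mod 1159).

1022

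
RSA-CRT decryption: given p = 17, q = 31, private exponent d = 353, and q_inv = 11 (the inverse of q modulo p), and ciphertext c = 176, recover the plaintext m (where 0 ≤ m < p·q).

482

d_p = d mod (p−1) = 353 mod 16 = 1; d_q = d mod (q−1) = 23.
m₁ = c^(d_p) mod p: c ≡ 6 (mod 17), and 6^1 mod 17 = 6.
m₂ = c^(d_q) mod q: c ≡ 21 (mod 31), and 21^23 mod 31 = 17.
h = q_inv·(m₁ − m₂) mod p = 11·(6 − 17) mod 17 = 15.
m = m₂ + h·q = 17 + 15·31 = 482.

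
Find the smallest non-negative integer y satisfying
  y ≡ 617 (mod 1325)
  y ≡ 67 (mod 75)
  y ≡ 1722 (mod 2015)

17842

Combine the congruences pairwise.
gcd(1325, 75) = 25 and 25 | (67 − 617), so the pair is consistent; merging gives y ≡ 1942 (mod 3975), where 3975 = lcm(1325, 75).
gcd(3975, 2015) = 5 and 5 | (1722 − 1942), so the pair is consistent; merging gives y ≡ 17842 (mod 1601925), where 1601925 = lcm(3975, 2015).
The solution is unique modulo lcm(1325, 75, 2015) = 1601925.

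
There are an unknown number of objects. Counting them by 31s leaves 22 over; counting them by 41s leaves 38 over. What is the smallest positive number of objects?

From N ≡ 22 (mod 31) write N = 22 + 31t. Substituting into N ≡ 38 (mod 41) gives 31t ≡ 16 (mod 41), and since 31⁻¹ ≡ 4 (mod 41), t ≡ 23. Hence N ≡ 22 + 31·23 = 735 (mod 1271).

735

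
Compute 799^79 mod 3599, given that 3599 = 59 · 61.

1055

Mod 59: 799 ≡ 32; by Fermat, exponent reduces to 79 mod 58 = 21; 32^21 ≡ 52 (mod 59).
Mod 61: 799 ≡ 6; by Fermat, exponent reduces to 79 mod 60 = 19; 6^19 ≡ 18 (mod 61).
Combine by CRT: x ≡ 52 (mod 59), x ≡ 18 (mod 61) ⇒ x ≡ 1055 (mod 3599).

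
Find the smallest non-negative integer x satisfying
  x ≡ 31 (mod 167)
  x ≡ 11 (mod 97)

From x ≡ 31 (mod 167) write x = 31 + 167t. Substituting into x ≡ 11 (mod 97) gives 167t ≡ 77 (mod 97), and since 70⁻¹ ≡ 79 (mod 97), t ≡ 69. Hence x ≡ 31 + 167·69 = 11554 (mod 16199).

11554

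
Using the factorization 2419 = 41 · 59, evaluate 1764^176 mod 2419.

862

Mod 41: 1764 ≡ 1; by Fermat, exponent reduces to 176 mod 40 = 16; 1^16 ≡ 1 (mod 41).
Mod 59: 1764 ≡ 53; by Fermat, exponent reduces to 176 mod 58 = 2; 53^2 ≡ 36 (mod 59).
Combine by CRT: x ≡ 1 (mod 41), x ≡ 36 (mod 59) ⇒ x ≡ 862 (mod 2419).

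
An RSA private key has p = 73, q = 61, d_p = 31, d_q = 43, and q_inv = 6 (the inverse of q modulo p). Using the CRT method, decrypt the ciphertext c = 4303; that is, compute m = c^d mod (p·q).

m₁ = c^(d_p) mod p: c ≡ 69 (mod 73), and 69^31 mod 73 = 36.
m₂ = c^(d_q) mod q: c ≡ 33 (mod 61), and 33^43 mod 61 = 8.
h = q_inv·(m₁ − m₂) mod p = 6·(36 − 8) mod 73 = 22.
m = m₂ + h·q = 8 + 22·61 = 1350.

1350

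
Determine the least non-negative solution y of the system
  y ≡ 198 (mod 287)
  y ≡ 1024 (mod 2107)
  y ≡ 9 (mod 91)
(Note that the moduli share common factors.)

gcd(287, 2107) = 7 and 7 | (1024 − 198), so the pair is consistent; merging gives y ≡ 32629 (mod 86387), where 86387 = lcm(287, 2107).
gcd(86387, 91) = 7 and 7 | (9 − 32629), so the pair is consistent; merging gives y ≡ 464564 (mod 1123031), where 1123031 = lcm(86387, 91).
The solution is unique modulo lcm(287, 2107, 91) = 1123031.

464564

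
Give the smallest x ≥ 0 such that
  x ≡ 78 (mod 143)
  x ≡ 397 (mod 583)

gcd(143, 583) = 11 and 11 | (397 − 78), so the pair is consistent; merging gives x ≡ 6227 (mod 7579), where 7579 = lcm(143, 583).
The solution is unique modulo lcm(143, 583) = 7579.

6227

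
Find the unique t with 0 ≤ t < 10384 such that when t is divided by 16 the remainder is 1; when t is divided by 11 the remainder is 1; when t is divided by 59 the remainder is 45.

2641

The moduli are pairwise coprime; N = 16·11·59 = 10384.
N/16 = 649; 649 ≡ 9 (mod 16); 9·9 ≡ 1, so inverse 9.
N/11 = 944; 944 ≡ 9 (mod 11); 9·5 ≡ 1, so inverse 5.
N/59 = 176; 176 ≡ 58 (mod 59); 58·58 ≡ 1, so inverse 58.
t ≡ 1·649·9 + 1·944·5 + 45·176·58 = 469921.
469921 mod 10384 = 2641.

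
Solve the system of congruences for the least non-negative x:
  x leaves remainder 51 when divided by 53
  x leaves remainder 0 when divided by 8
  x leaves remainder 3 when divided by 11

The moduli are pairwise coprime; N = 53·8·11 = 4664.
N/53 = 88; 88 ≡ 35 (mod 53); 35·50 ≡ 1, so inverse 50.
N/8 = 583; 583 ≡ 7 (mod 8); 7·7 ≡ 1, so inverse 7.
N/11 = 424; 424 ≡ 6 (mod 11); 6·2 ≡ 1, so inverse 2.
x ≡ 51·88·50 + 0·583·7 + 3·424·2 = 226944.
226944 mod 4664 = 3072.

3072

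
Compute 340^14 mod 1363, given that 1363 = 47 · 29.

Mod 47: 340 ≡ 11; 11^14 ≡ 21 (mod 47).
Mod 29: 340 ≡ 21; 21^14 ≡ 28 (mod 29).
Combine by CRT: x ≡ 21 (mod 47), x ≡ 28 (mod 29) ⇒ x ≡ 115 (mod 1363).

115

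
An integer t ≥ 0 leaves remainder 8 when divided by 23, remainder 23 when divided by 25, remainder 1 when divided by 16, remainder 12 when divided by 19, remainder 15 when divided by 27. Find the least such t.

The moduli are pairwise coprime; N = 23·25·16·19·27 = 4719600.
N/23 = 205200; 205200 ≡ 17 (mod 23); 17·19 ≡ 1, so inverse 19.
N/25 = 188784; 188784 ≡ 9 (mod 25); 9·14 ≡ 1, so inverse 14.
N/16 = 294975; 294975 ≡ 15 (mod 16); 15·15 ≡ 1, so inverse 15.
N/19 = 248400; 248400 ≡ 13 (mod 19); 13·3 ≡ 1, so inverse 3.
N/27 = 174800; 174800 ≡ 2 (mod 27); 2·14 ≡ 1, so inverse 14.
t ≡ 8·205200·19 + 23·188784·14 + 1·294975·15 + 12·248400·3 + 15·174800·14 = 142053873.
142053873 mod 4719600 = 465873.

465873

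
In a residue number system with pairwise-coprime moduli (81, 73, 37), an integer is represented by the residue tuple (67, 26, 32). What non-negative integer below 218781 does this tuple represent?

The moduli are pairwise coprime; N = 81·73·37 = 218781.
N/81 = 2701; 2701 ≡ 28 (mod 81); 28·55 ≡ 1, so inverse 55.
N/73 = 2997; 2997 ≡ 4 (mod 73); 4·55 ≡ 1, so inverse 55.
N/37 = 5913; 5913 ≡ 30 (mod 37); 30·21 ≡ 1, so inverse 21.
x ≡ 67·2701·55 + 26·2997·55 + 32·5913·21 = 18212431.
18212431 mod 218781 = 53608.

53608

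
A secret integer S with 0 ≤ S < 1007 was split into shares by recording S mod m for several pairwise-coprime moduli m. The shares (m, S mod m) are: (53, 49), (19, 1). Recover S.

From S ≡ 49 (mod 53) write S = 49 + 53t. Substituting into S ≡ 1 (mod 19) gives 53t ≡ 9 (mod 19), and since 15⁻¹ ≡ 14 (mod 19), t ≡ 12. Hence S ≡ 49 + 53·12 = 685 (mod 1007).

685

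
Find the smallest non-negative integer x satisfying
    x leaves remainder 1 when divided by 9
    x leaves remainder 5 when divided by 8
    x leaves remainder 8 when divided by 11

The moduli are pairwise coprime; N = 9·8·11 = 792.
N/9 = 88; 88 ≡ 7 (mod 9); 7·4 ≡ 1, so inverse 4.
N/8 = 99; 99 ≡ 3 (mod 8); 3·3 ≡ 1, so inverse 3.
N/11 = 72; 72 ≡ 6 (mod 11); 6·2 ≡ 1, so inverse 2.
x ≡ 1·88·4 + 5·99·3 + 8·72·2 = 2989.
2989 mod 792 = 613.

613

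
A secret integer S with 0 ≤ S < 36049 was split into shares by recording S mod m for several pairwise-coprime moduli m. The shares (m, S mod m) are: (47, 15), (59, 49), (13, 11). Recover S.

30847

The moduli are pairwise coprime; N = 47·59·13 = 36049.
N/47 = 767; 767 ≡ 15 (mod 47); 15·22 ≡ 1, so inverse 22.
N/59 = 611; 611 ≡ 21 (mod 59); 21·45 ≡ 1, so inverse 45.
N/13 = 2773; 2773 ≡ 4 (mod 13); 4·10 ≡ 1, so inverse 10.
S ≡ 15·767·22 + 49·611·45 + 11·2773·10 = 1905395.
1905395 mod 36049 = 30847.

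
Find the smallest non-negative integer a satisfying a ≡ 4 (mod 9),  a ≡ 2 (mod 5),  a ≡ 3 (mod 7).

Combine the congruences pairwise.
From a ≡ 4 (mod 9) write a = 4 + 9t. Substituting into a ≡ 2 (mod 5) gives 9t ≡ 3 (mod 5), and since 4⁻¹ ≡ 4 (mod 5), t ≡ 2. Hence a ≡ 4 + 9·2 = 22 (mod 45).
From a ≡ 22 (mod 45) write a = 22 + 45t. Substituting into a ≡ 3 (mod 7) gives 45t ≡ 2 (mod 7), and since 3⁻¹ ≡ 5 (mod 7), t ≡ 3. Hence a ≡ 22 + 45·3 = 157 (mod 315).

157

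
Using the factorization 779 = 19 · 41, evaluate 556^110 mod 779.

Mod 19: 556 ≡ 5; by Fermat, exponent reduces to 110 mod 18 = 2; 5^2 ≡ 6 (mod 19).
Mod 41: 556 ≡ 23; by Fermat, exponent reduces to 110 mod 40 = 30; 23^30 ≡ 1 (mod 41).
Combine by CRT: x ≡ 6 (mod 19), x ≡ 1 (mod 41) ⇒ x ≡ 329 (mod 779).

329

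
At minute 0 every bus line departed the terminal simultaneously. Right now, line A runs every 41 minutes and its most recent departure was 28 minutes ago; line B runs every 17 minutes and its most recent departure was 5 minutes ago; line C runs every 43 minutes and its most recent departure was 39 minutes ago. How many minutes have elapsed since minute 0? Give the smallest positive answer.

18314

The moduli are pairwise coprime; N = 41·17·43 = 29971.
N/41 = 731; 731 ≡ 34 (mod 41); 34·35 ≡ 1, so inverse 35.
N/17 = 1763; 1763 ≡ 12 (mod 17); 12·10 ≡ 1, so inverse 10.
N/43 = 697; 697 ≡ 9 (mod 43); 9·24 ≡ 1, so inverse 24.
t ≡ 28·731·35 + 5·1763·10 + 39·697·24 = 1456922.
1456922 mod 29971 = 18314.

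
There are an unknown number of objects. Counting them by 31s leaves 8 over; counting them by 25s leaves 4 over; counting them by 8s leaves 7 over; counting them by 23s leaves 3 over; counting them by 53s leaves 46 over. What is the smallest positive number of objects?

From N ≡ 8 (mod 31) write N = 8 + 31t. Substituting into N ≡ 4 (mod 25) gives 31t ≡ 21 (mod 25), and since 6⁻¹ ≡ 21 (mod 25), t ≡ 16. Hence N ≡ 8 + 31·16 = 504 (mod 775).
From N ≡ 504 (mod 775) write N = 504 + 775t. Substituting into N ≡ 7 (mod 8) gives 775t ≡ 7 (mod 8), and since 7⁻¹ ≡ 7 (mod 8), t ≡ 1. Hence N ≡ 504 + 775·1 = 1279 (mod 6200).
From N ≡ 1279 (mod 6200) write N = 1279 + 6200t. Substituting into N ≡ 3 (mod 23) gives 6200t ≡ 12 (mod 23), and since 13⁻¹ ≡ 16 (mod 23), t ≡ 8. Hence N ≡ 1279 + 6200·8 = 50879 (mod 142600).
From N ≡ 50879 (mod 142600) write N = 50879 + 142600t. Substituting into N ≡ 46 (mod 53) gives 142600t ≡ 47 (mod 53), and since 30⁻¹ ≡ 23 (mod 53), t ≡ 21. Hence N ≡ 50879 + 142600·21 = 3045479 (mod 7557800).

3045479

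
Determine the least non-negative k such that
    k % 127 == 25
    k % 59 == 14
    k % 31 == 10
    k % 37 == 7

7046620

The moduli are pairwise coprime; N = 127·59·31·37 = 8594471.
N/127 = 67673; 67673 ≡ 109 (mod 127); 109·7 ≡ 1, so inverse 7.
N/59 = 145669; 145669 ≡ 57 (mod 59); 57·29 ≡ 1, so inverse 29.
N/31 = 277241; 277241 ≡ 8 (mod 31); 8·4 ≡ 1, so inverse 4.
N/37 = 232283; 232283 ≡ 34 (mod 37); 34·12 ≡ 1, so inverse 12.
k ≡ 25·67673·7 + 14·145669·29 + 10·277241·4 + 7·232283·12 = 101585801.
101585801 mod 8594471 = 7046620.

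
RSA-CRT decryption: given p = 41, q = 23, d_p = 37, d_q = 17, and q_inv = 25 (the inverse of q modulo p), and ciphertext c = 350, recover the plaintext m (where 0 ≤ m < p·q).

m₁ = c^(d_p) mod p: c ≡ 22 (mod 41), and 22^37 mod 41 = 17.
m₂ = c^(d_q) mod q: c ≡ 5 (mod 23), and 5^17 mod 23 = 15.
h = q_inv·(m₁ − m₂) mod p = 25·(17 − 15) mod 41 = 9.
m = m₂ + h·q = 15 + 9·23 = 222.

222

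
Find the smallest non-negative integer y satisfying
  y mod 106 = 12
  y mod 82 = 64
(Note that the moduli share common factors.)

gcd(106, 82) = 2 and 2 | (64 − 12), so the pair is consistent; merging gives y ≡ 966 (mod 4346), where 4346 = lcm(106, 82).
The solution is unique modulo lcm(106, 82) = 4346.

966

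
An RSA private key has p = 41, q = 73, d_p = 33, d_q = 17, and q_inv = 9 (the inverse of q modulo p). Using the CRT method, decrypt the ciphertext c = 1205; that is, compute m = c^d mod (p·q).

m₁ = c^(d_p) mod p: c ≡ 16 (mod 41), and 16^33 mod 41 = 37.
m₂ = c^(d_q) mod q: c ≡ 37 (mod 73), and 37^17 mod 73 = 2.
h = q_inv·(m₁ − m₂) mod p = 9·(37 − 2) mod 41 = 28.
m = m₂ + h·q = 2 + 28·73 = 2046.

2046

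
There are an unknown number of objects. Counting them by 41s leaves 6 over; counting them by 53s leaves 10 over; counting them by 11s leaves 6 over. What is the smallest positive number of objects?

3614

The moduli are pairwise coprime; M = 41·53·11 = 23903.
M/41 = 583; 583 ≡ 9 (mod 41); 9·32 ≡ 1, so inverse 32.
M/53 = 451; 451 ≡ 27 (mod 53); 27·2 ≡ 1, so inverse 2.
M/11 = 2173; 2173 ≡ 6 (mod 11); 6·2 ≡ 1, so inverse 2.
N ≡ 6·583·32 + 10·451·2 + 6·2173·2 = 147032.
147032 mod 23903 = 3614.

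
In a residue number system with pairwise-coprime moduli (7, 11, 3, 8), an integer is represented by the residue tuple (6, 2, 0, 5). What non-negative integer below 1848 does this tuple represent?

1245

Combine the congruences pairwise.
From x ≡ 6 (mod 7) write x = 6 + 7t. Substituting into x ≡ 2 (mod 11) gives 7t ≡ 7 (mod 11), and since 7⁻¹ ≡ 8 (mod 11), t ≡ 1. Hence x ≡ 6 + 7·1 = 13 (mod 77).
From x ≡ 13 (mod 77) write x = 13 + 77t. Substituting into x ≡ 0 (mod 3) gives 77t ≡ 2 (mod 3), and since 2⁻¹ ≡ 2 (mod 3), t ≡ 1. Hence x ≡ 13 + 77·1 = 90 (mod 231).
From x ≡ 90 (mod 231) write x = 90 + 231t. Substituting into x ≡ 5 (mod 8) gives 231t ≡ 3 (mod 8), and since 7⁻¹ ≡ 7 (mod 8), t ≡ 5. Hence x ≡ 90 + 231·5 = 1245 (mod 1848).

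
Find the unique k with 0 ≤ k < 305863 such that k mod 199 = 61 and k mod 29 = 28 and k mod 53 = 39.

161848

The moduli are pairwise coprime; N = 199·29·53 = 305863.
N/199 = 1537; 1537 ≡ 144 (mod 199); 144·123 ≡ 1, so inverse 123.
N/29 = 10547; 10547 ≡ 20 (mod 29); 20·16 ≡ 1, so inverse 16.
N/53 = 5771; 5771 ≡ 47 (mod 53); 47·44 ≡ 1, so inverse 44.
k ≡ 61·1537·123 + 28·10547·16 + 39·5771·44 = 26160203.
26160203 mod 305863 = 161848.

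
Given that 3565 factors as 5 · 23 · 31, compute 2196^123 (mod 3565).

Mod 5: 2196 ≡ 1; by Fermat, exponent reduces to 123 mod 4 = 3; 1^3 ≡ 1 (mod 5).
Mod 23: 2196 ≡ 11; by Fermat, exponent reduces to 123 mod 22 = 13; 11^13 ≡ 17 (mod 23).
Mod 31: 2196 ≡ 26; by Fermat, exponent reduces to 123 mod 30 = 3; 26^3 ≡ 30 (mod 31).
Combine by CRT: x ≡ 1 (mod 5), x ≡ 17 (mod 23), x ≡ 30 (mod 31) ⇒ x ≡ 2386 (mod 3565).

2386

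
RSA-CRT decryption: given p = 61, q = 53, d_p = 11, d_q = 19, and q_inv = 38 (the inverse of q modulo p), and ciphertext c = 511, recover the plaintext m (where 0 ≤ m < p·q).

1380

m₁ = c^(d_p) mod p: c ≡ 23 (mod 61), and 23^11 mod 61 = 38.
m₂ = c^(d_q) mod q: c ≡ 34 (mod 53), and 34^19 mod 53 = 2.
h = q_inv·(m₁ − m₂) mod p = 38·(38 − 2) mod 61 = 26.
m = m₂ + h·q = 2 + 26·53 = 1380.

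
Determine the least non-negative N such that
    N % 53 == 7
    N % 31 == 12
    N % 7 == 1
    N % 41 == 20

325109

The moduli are pairwise coprime; M = 53·31·7·41 = 471541.
M/53 = 8897; 8897 ≡ 46 (mod 53); 46·15 ≡ 1, so inverse 15.
M/31 = 15211; 15211 ≡ 21 (mod 31); 21·3 ≡ 1, so inverse 3.
M/7 = 67363; 67363 ≡ 2 (mod 7); 2·4 ≡ 1, so inverse 4.
M/41 = 11501; 11501 ≡ 21 (mod 41); 21·2 ≡ 1, so inverse 2.
N ≡ 7·8897·15 + 12·15211·3 + 1·67363·4 + 20·11501·2 = 2211273.
2211273 mod 471541 = 325109.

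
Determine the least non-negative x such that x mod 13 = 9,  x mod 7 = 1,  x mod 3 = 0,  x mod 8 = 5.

The moduli are pairwise coprime; N = 13·7·3·8 = 2184.
N/13 = 168; 168 ≡ 12 (mod 13); 12·12 ≡ 1, so inverse 12.
N/7 = 312; 312 ≡ 4 (mod 7); 4·2 ≡ 1, so inverse 2.
N/3 = 728; 728 ≡ 2 (mod 3); 2·2 ≡ 1, so inverse 2.
N/8 = 273; 273 ≡ 1 (mod 8), inverse 1.
x ≡ 9·168·12 + 1·312·2 + 0·728·2 + 5·273·1 = 20133.
20133 mod 2184 = 477.

477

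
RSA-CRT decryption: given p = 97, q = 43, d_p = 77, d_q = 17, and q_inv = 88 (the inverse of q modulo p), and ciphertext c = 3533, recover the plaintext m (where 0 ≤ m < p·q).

m₁ = c^(d_p) mod p: c ≡ 41 (mod 97), and 41^77 mod 97 = 83.
m₂ = c^(d_q) mod q: c ≡ 7 (mod 43), and 7^17 mod 43 = 37.
h = q_inv·(m₁ − m₂) mod p = 88·(83 − 37) mod 97 = 71.
m = m₂ + h·q = 37 + 71·43 = 3090.

3090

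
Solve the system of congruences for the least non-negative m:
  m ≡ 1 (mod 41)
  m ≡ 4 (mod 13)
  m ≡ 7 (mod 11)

3527

The moduli are pairwise coprime; N = 41·13·11 = 5863.
N/41 = 143; 143 ≡ 20 (mod 41); 20·39 ≡ 1, so inverse 39.
N/13 = 451; 451 ≡ 9 (mod 13); 9·3 ≡ 1, so inverse 3.
N/11 = 533; 533 ≡ 5 (mod 11); 5·9 ≡ 1, so inverse 9.
m ≡ 1·143·39 + 4·451·3 + 7·533·9 = 44568.
44568 mod 5863 = 3527.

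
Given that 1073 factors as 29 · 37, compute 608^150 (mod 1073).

639

Mod 29: 608 ≡ 28; by Fermat, exponent reduces to 150 mod 28 = 10; 28^10 ≡ 1 (mod 29).
Mod 37: 608 ≡ 16; by Fermat, exponent reduces to 150 mod 36 = 6; 16^6 ≡ 10 (mod 37).
Combine by CRT: x ≡ 1 (mod 29), x ≡ 10 (mod 37) ⇒ x ≡ 639 (mod 1073).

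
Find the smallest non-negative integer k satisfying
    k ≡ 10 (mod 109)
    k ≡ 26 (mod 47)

From k ≡ 10 (mod 109) write k = 10 + 109t. Substituting into k ≡ 26 (mod 47) gives 109t ≡ 16 (mod 47), and since 15⁻¹ ≡ 22 (mod 47), t ≡ 23. Hence k ≡ 10 + 109·23 = 2517 (mod 5123).

2517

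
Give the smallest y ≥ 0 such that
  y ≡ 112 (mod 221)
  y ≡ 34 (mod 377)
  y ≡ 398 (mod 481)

214924

gcd(221, 377) = 13 and 13 | (34 − 112), so the pair is consistent; merging gives y ≡ 3427 (mod 6409), where 6409 = lcm(221, 377).
gcd(6409, 481) = 13 and 13 | (398 − 3427), so the pair is consistent; merging gives y ≡ 214924 (mod 237133), where 237133 = lcm(6409, 481).
The solution is unique modulo lcm(221, 377, 481) = 237133.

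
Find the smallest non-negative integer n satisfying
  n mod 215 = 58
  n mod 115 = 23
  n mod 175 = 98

135723

gcd(215, 115) = 5 and 5 | (23 − 58), so the pair is consistent; merging gives n ≡ 2208 (mod 4945), where 4945 = lcm(215, 115).
gcd(4945, 175) = 5 and 5 | (98 − 2208), so the pair is consistent; merging gives n ≡ 135723 (mod 173075), where 173075 = lcm(4945, 175).
The solution is unique modulo lcm(215, 115, 175) = 173075.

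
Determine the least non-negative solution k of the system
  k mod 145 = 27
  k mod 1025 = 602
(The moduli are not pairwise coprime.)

gcd(145, 1025) = 5 and 5 | (602 − 27), so the pair is consistent; merging gives k ≡ 15977 (mod 29725), where 29725 = lcm(145, 1025).
The solution is unique modulo lcm(145, 1025) = 29725.

15977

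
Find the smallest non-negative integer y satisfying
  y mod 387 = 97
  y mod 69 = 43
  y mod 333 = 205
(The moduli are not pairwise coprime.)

Combine the congruences pairwise.
gcd(387, 69) = 3 and 3 | (43 − 97), so the pair is consistent; merging gives y ≡ 871 (mod 8901), where 8901 = lcm(387, 69).
gcd(8901, 333) = 9 and 9 | (205 − 871), so the pair is consistent; merging gives y ≡ 871 (mod 329337), where 329337 = lcm(8901, 333).
The solution is unique modulo lcm(387, 69, 333) = 329337.

871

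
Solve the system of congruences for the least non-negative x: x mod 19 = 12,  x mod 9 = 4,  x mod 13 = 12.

1741

The moduli are pairwise coprime; N = 19·9·13 = 2223.
N/19 = 117; 117 ≡ 3 (mod 19); 3·13 ≡ 1, so inverse 13.
N/9 = 247; 247 ≡ 4 (mod 9); 4·7 ≡ 1, so inverse 7.
N/13 = 171; 171 ≡ 2 (mod 13); 2·7 ≡ 1, so inverse 7.
x ≡ 12·117·13 + 4·247·7 + 12·171·7 = 39532.
39532 mod 2223 = 1741.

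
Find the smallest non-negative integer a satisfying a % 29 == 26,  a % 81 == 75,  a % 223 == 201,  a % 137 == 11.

41721717

The moduli are pairwise coprime; N = 29·81·223·137 = 71764299.
N/29 = 2474631; 2474631 ≡ 3 (mod 29); 3·10 ≡ 1, so inverse 10.
N/81 = 885979; 885979 ≡ 1 (mod 81), inverse 1.
N/223 = 321813; 321813 ≡ 24 (mod 223); 24·158 ≡ 1, so inverse 158.
N/137 = 523827; 523827 ≡ 76 (mod 137); 76·128 ≡ 1, so inverse 128.
a ≡ 26·2474631·10 + 75·885979·1 + 201·321813·158 + 11·523827·128 = 11667538155.
11667538155 mod 71764299 = 41721717.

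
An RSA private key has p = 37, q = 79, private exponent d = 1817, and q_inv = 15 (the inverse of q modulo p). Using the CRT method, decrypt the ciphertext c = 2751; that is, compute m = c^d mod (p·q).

2829

d_p = d mod (p−1) = 1817 mod 36 = 17; d_q = d mod (q−1) = 23.
m₁ = c^(d_p) mod p: c ≡ 13 (mod 37), and 13^17 mod 37 = 17.
m₂ = c^(d_q) mod q: c ≡ 65 (mod 79), and 65^23 mod 79 = 64.
h = q_inv·(m₁ − m₂) mod p = 15·(17 − 64) mod 37 = 35.
m = m₂ + h·q = 64 + 35·79 = 2829.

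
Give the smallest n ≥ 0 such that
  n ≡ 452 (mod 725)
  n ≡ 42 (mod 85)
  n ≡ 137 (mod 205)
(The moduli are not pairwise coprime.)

29452

gcd(725, 85) = 5 and 5 | (42 − 452), so the pair is consistent; merging gives n ≡ 4802 (mod 12325), where 12325 = lcm(725, 85).
gcd(12325, 205) = 5 and 5 | (137 − 4802), so the pair is consistent; merging gives n ≡ 29452 (mod 505325), where 505325 = lcm(12325, 205).
The solution is unique modulo lcm(725, 85, 205) = 505325.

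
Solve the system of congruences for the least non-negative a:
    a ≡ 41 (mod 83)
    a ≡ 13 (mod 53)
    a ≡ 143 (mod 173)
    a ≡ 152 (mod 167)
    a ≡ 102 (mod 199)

20752449039

The moduli are pairwise coprime; N = 83·53·173·167·199 = 25291210291.
N/83 = 304713377; 304713377 ≡ 42 (mod 83); 42·2 ≡ 1, so inverse 2.
N/53 = 477192647; 477192647 ≡ 45 (mod 53); 45·33 ≡ 1, so inverse 33.
N/173 = 146191967; 146191967 ≡ 47 (mod 173); 47·81 ≡ 1, so inverse 81.
N/167 = 151444373; 151444373 ≡ 89 (mod 167); 89·152 ≡ 1, so inverse 152.
N/199 = 127091509; 127091509 ≡ 159 (mod 199); 159·194 ≡ 1, so inverse 194.
a ≡ 41·304713377·2 + 13·477192647·33 + 143·146191967·81 + 152·151444373·152 + 102·127091509·194 = 7936901270122.
7936901270122 mod 25291210291 = 20752449039.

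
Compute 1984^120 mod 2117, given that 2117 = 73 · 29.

Mod 73: 1984 ≡ 13; by Fermat, exponent reduces to 120 mod 72 = 48; 13^48 ≡ 8 (mod 73).
Mod 29: 1984 ≡ 12; by Fermat, exponent reduces to 120 mod 28 = 8; 12^8 ≡ 1 (mod 29).
Combine by CRT: x ≡ 8 (mod 73), x ≡ 1 (mod 29) ⇒ x ≡ 1103 (mod 2117).

1103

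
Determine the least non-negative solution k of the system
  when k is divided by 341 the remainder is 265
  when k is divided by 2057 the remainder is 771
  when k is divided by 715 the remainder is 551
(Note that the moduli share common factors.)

gcd(341, 2057) = 11 and 11 | (771 − 265), so the pair is consistent; merging gives k ≡ 33683 (mod 63767), where 63767 = lcm(341, 2057).
gcd(63767, 715) = 11 and 11 | (551 − 33683), so the pair is consistent; merging gives k ≡ 607586 (mod 4144855), where 4144855 = lcm(63767, 715).
The solution is unique modulo lcm(341, 2057, 715) = 4144855.

607586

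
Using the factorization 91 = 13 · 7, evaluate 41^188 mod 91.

Mod 13: 41 ≡ 2; by Fermat, exponent reduces to 188 mod 12 = 8; 2^8 ≡ 9 (mod 13).
Mod 7: 41 ≡ 6; by Fermat, exponent reduces to 188 mod 6 = 2; 6^2 ≡ 1 (mod 7).
Combine by CRT: x ≡ 9 (mod 13), x ≡ 1 (mod 7) ⇒ x ≡ 22 (mod 91).

22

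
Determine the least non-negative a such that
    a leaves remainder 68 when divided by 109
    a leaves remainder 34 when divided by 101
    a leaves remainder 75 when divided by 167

1510590

Combine the congruences pairwise.
From a ≡ 68 (mod 109) write a = 68 + 109t. Substituting into a ≡ 34 (mod 101) gives 109t ≡ 67 (mod 101), and since 8⁻¹ ≡ 38 (mod 101), t ≡ 21. Hence a ≡ 68 + 109·21 = 2357 (mod 11009).
From a ≡ 2357 (mod 11009) write a = 2357 + 11009t. Substituting into a ≡ 75 (mod 167) gives 11009t ≡ 56 (mod 167), and since 154⁻¹ ≡ 77 (mod 167), t ≡ 137. Hence a ≡ 2357 + 11009·137 = 1510590 (mod 1838503).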